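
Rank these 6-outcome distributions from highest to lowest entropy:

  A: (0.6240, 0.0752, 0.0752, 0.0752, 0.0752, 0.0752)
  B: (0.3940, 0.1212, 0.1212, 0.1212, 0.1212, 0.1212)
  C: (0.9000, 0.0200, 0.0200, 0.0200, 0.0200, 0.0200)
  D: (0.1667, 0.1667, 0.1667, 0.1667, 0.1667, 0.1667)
D > B > A > C

Key insight: Entropy is maximized by uniform distributions and minimized by concentrated distributions.

Entropies:
  H(A) = 1.8282 bits
  H(B) = 2.3744 bits
  H(C) = 0.7012 bits
  H(D) = 2.5850 bits

Ranking: D > B > A > C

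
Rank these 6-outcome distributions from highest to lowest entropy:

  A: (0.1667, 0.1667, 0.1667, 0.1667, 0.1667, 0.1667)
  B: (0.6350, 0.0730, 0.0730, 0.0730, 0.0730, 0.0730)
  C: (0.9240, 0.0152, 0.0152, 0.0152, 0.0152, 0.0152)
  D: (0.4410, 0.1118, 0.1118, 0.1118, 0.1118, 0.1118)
A > D > B > C

Key insight: Entropy is maximized by uniform distributions and minimized by concentrated distributions.

Entropies:
  H(A) = 2.5850 bits
  H(B) = 1.7943 bits
  H(C) = 0.5644 bits
  H(D) = 2.2879 bits

Ranking: A > D > B > C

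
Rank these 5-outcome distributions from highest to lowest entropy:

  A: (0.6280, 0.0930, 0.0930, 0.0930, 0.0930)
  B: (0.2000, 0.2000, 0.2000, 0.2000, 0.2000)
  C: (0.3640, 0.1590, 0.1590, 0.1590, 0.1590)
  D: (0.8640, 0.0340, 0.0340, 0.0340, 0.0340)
B > C > A > D

Key insight: Entropy is maximized by uniform distributions and minimized by concentrated distributions.

Entropies:
  H(A) = 1.6962 bits
  H(B) = 2.3219 bits
  H(C) = 2.2180 bits
  H(D) = 0.8457 bits

Ranking: B > C > A > D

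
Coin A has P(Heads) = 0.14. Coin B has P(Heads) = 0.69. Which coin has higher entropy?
B

For binary distributions, entropy is maximized at p=0.5 and decreases as p moves toward 0 or 1.

H(A) = H(0.14) = 0.5842 bits
H(B) = H(0.69) = 0.8932 bits

Distribution B (p=0.69) is closer to uniform (p=0.5), so it has higher entropy.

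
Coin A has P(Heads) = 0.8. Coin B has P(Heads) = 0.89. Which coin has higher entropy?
A

For binary distributions, entropy is maximized at p=0.5 and decreases as p moves toward 0 or 1.

H(A) = H(0.8) = 0.7219 bits
H(B) = H(0.89) = 0.4999 bits

Distribution A (p=0.8) is closer to uniform (p=0.5), so it has higher entropy.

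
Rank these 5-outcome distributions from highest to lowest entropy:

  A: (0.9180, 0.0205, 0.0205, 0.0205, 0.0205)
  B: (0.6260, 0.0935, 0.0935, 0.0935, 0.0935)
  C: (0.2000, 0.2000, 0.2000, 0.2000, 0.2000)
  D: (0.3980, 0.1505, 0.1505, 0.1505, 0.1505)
C > D > B > A

Key insight: Entropy is maximized by uniform distributions and minimized by concentrated distributions.

Entropies:
  H(A) = 0.5732 bits
  H(B) = 1.7017 bits
  H(C) = 2.3219 bits
  H(D) = 2.1738 bits

Ranking: C > D > B > A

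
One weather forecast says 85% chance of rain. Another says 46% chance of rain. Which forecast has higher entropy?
46% forecast

Treat each forecast as a Bernoulli distribution. Binary entropy is maximized at p=0.5 and falls off symmetrically toward 0 or 1. The 46% forecast is closer to 50%, so it is more uncertain. H(85%) ≈ 0.610 bits, H(46%) ≈ 0.995 bits.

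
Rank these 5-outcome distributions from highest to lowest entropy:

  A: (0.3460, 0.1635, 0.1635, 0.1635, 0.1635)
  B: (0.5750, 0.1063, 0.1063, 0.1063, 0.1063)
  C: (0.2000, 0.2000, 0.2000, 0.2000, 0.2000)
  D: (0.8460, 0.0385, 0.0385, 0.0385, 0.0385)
C > A > B > D

Key insight: Entropy is maximized by uniform distributions and minimized by concentrated distributions.

Entropies:
  H(A) = 2.2384 bits
  H(B) = 1.8337 bits
  H(C) = 2.3219 bits
  H(D) = 0.9278 bits

Ranking: C > A > B > D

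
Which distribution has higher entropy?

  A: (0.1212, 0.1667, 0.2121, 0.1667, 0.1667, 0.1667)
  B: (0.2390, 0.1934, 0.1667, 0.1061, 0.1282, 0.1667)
A

Both distributions are close to uniform, making this a harder comparison.

H(A) = 2.5669 bits
H(B) = 2.5369 bits

The distribution closer to uniform has higher entropy.
Answer: A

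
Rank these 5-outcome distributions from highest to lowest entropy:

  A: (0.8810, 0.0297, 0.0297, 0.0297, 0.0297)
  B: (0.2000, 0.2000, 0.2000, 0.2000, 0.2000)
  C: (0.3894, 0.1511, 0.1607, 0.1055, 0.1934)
B > C > A

Key insight: Entropy is maximized by uniform distributions and minimized by concentrated distributions.

- Uniform distributions have maximum entropy log₂(5) = 2.3219 bits
- The more "peaked" or concentrated a distribution, the lower its entropy

Entropies:
  H(A) = 0.7645 bits
  H(B) = 2.3219 bits
  H(C) = 2.1663 bits

Ranking: B > C > A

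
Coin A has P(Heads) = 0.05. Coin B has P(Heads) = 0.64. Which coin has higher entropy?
B

For binary distributions, entropy is maximized at p=0.5 and decreases as p moves toward 0 or 1.

H(A) = H(0.05) = 0.2864 bits
H(B) = H(0.64) = 0.9427 bits

Distribution B (p=0.64) is closer to uniform (p=0.5), so it has higher entropy.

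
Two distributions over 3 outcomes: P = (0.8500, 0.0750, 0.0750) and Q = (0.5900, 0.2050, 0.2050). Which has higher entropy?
Q

P is highly concentrated on one outcome (85%), making it nearly deterministic. Q spreads its mass more evenly (max 59%). The more spread-out distribution has higher entropy: H(P) ≈ 0.760 bits, H(Q) ≈ 1.387 bits.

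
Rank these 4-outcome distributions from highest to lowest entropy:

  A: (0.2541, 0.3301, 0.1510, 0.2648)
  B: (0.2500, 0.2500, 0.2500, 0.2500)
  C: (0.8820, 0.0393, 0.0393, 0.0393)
B > A > C

Key insight: Entropy is maximized by uniform distributions and minimized by concentrated distributions.

- Uniform distributions have maximum entropy log₂(4) = 2.0000 bits
- The more "peaked" or concentrated a distribution, the lower its entropy

Entropies:
  H(A) = 1.9495 bits
  H(B) = 2.0000 bits
  H(C) = 0.7106 bits

Ranking: B > A > C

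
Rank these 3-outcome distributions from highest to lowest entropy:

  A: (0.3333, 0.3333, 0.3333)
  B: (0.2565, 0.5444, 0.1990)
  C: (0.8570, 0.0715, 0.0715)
A > B > C

Key insight: Entropy is maximized by uniform distributions and minimized by concentrated distributions.

- Uniform distributions have maximum entropy log₂(3) = 1.5850 bits
- The more "peaked" or concentrated a distribution, the lower its entropy

Entropies:
  H(A) = 1.5850 bits
  H(B) = 1.4446 bits
  H(C) = 0.7350 bits

Ranking: A > B > C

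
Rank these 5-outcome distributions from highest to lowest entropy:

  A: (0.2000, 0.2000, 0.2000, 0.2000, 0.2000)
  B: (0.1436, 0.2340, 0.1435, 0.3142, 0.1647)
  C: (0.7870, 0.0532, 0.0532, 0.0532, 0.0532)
A > B > C

Key insight: Entropy is maximized by uniform distributions and minimized by concentrated distributions.

- Uniform distributions have maximum entropy log₂(5) = 2.3219 bits
- The more "peaked" or concentrated a distribution, the lower its entropy

Entropies:
  H(A) = 2.3219 bits
  H(B) = 2.2476 bits
  H(C) = 1.1732 bits

Ranking: A > B > C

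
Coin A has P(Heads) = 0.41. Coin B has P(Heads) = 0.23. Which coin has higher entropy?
A

For binary distributions, entropy is maximized at p=0.5 and decreases as p moves toward 0 or 1.

H(A) = H(0.41) = 0.9765 bits
H(B) = H(0.23) = 0.7780 bits

Distribution A (p=0.41) is closer to uniform (p=0.5), so it has higher entropy.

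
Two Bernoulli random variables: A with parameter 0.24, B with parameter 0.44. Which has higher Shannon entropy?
B

For binary distributions, entropy is maximized at p=0.5 and decreases as p moves toward 0 or 1.

H(A) = H(0.24) = 0.7950 bits
H(B) = H(0.44) = 0.9896 bits

Distribution B (p=0.44) is closer to uniform (p=0.5), so it has higher entropy.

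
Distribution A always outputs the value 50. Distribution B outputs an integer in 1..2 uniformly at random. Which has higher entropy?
B

A is deterministic, so H(A) = 0. B is uniform over 2 outcomes, so H(B) = log₂(2) = 1.000 bits. Any distribution with genuine randomness has higher entropy than a deterministic one.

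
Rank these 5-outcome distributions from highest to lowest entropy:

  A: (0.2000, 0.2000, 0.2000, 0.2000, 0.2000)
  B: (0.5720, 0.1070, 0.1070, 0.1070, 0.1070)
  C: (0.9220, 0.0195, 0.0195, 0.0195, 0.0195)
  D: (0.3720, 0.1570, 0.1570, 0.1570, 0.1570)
A > D > B > C

Key insight: Entropy is maximized by uniform distributions and minimized by concentrated distributions.

Entropies:
  H(A) = 2.3219 bits
  H(B) = 1.8410 bits
  H(C) = 0.5511 bits
  H(D) = 2.2082 bits

Ranking: A > D > B > C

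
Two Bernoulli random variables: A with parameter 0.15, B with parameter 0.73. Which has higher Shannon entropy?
B

For binary distributions, entropy is maximized at p=0.5 and decreases as p moves toward 0 or 1.

H(A) = H(0.15) = 0.6098 bits
H(B) = H(0.73) = 0.8415 bits

Distribution B (p=0.73) is closer to uniform (p=0.5), so it has higher entropy.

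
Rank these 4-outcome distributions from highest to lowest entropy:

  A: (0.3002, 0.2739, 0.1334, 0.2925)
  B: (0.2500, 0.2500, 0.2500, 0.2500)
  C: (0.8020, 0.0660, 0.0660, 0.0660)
B > A > C

Key insight: Entropy is maximized by uniform distributions and minimized by concentrated distributions.

- Uniform distributions have maximum entropy log₂(4) = 2.0000 bits
- The more "peaked" or concentrated a distribution, the lower its entropy

Entropies:
  H(A) = 1.9393 bits
  H(B) = 2.0000 bits
  H(C) = 1.0317 bits

Ranking: B > A > C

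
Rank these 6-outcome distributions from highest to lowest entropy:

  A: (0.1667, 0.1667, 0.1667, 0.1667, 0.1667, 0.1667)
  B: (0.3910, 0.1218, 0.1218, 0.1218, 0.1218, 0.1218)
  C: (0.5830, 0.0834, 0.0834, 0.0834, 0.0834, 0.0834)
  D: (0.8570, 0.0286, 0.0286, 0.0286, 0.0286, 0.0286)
A > B > C > D

Key insight: Entropy is maximized by uniform distributions and minimized by concentrated distributions.

Entropies:
  H(A) = 2.5850 bits
  H(B) = 2.3795 bits
  H(C) = 1.9483 bits
  H(D) = 0.9241 bits

Ranking: A > B > C > D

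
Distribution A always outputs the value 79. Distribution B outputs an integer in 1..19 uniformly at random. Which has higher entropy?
B

A is deterministic, so H(A) = 0. B is uniform over 19 outcomes, so H(B) = log₂(19) = 4.248 bits. Any distribution with genuine randomness has higher entropy than a deterministic one.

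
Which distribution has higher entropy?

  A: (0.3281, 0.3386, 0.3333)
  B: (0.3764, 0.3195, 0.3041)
A

Both distributions are close to uniform, making this a harder comparison.

H(A) = 1.5848 bits
H(B) = 1.5788 bits

The distribution closer to uniform has higher entropy.
Answer: A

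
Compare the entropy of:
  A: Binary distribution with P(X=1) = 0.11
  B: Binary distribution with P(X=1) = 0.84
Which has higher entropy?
B

For binary distributions, entropy is maximized at p=0.5 and decreases as p moves toward 0 or 1.

H(A) = H(0.11) = 0.4999 bits
H(B) = H(0.84) = 0.6343 bits

Distribution B (p=0.84) is closer to uniform (p=0.5), so it has higher entropy.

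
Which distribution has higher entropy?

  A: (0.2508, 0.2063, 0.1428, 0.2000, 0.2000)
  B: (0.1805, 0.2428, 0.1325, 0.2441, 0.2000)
A

Both distributions are close to uniform, making this a harder comparison.

H(A) = 2.3001 bits
H(B) = 2.2891 bits

The distribution closer to uniform has higher entropy.
Answer: A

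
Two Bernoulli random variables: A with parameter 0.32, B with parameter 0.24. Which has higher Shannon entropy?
A

For binary distributions, entropy is maximized at p=0.5 and decreases as p moves toward 0 or 1.

H(A) = H(0.32) = 0.9044 bits
H(B) = H(0.24) = 0.7950 bits

Distribution A (p=0.32) is closer to uniform (p=0.5), so it has higher entropy.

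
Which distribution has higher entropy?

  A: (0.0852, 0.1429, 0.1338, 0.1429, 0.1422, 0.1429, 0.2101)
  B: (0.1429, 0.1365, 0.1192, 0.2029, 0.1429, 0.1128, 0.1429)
B

Both distributions are close to uniform, making this a harder comparison.

H(A) = 2.7674 bits
H(B) = 2.7831 bits

The distribution closer to uniform has higher entropy.
Answer: B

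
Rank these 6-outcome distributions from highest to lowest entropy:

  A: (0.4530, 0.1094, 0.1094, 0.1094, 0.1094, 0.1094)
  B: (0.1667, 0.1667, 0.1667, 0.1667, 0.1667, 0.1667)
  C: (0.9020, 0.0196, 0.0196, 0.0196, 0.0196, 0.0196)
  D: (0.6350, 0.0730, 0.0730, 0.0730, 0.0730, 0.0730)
B > A > D > C

Key insight: Entropy is maximized by uniform distributions and minimized by concentrated distributions.

Entropies:
  H(A) = 2.2637 bits
  H(B) = 2.5850 bits
  H(C) = 0.6902 bits
  H(D) = 1.7943 bits

Ranking: B > A > D > C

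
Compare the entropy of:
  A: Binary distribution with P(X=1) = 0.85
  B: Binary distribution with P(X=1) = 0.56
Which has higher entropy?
B

For binary distributions, entropy is maximized at p=0.5 and decreases as p moves toward 0 or 1.

H(A) = H(0.85) = 0.6098 bits
H(B) = H(0.56) = 0.9896 bits

Distribution B (p=0.56) is closer to uniform (p=0.5), so it has higher entropy.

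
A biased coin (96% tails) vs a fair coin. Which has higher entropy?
Fair coin

The fair coin is uniform (p=0.5), maximizing binary entropy at 1 bit. The biased coin has H(0.96) ≈ 0.242 bits — its outcome is more predictable, so its entropy is lower.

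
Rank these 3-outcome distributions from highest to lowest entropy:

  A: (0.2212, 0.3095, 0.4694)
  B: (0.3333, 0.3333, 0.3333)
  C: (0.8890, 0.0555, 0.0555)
B > A > C

Key insight: Entropy is maximized by uniform distributions and minimized by concentrated distributions.

- Uniform distributions have maximum entropy log₂(3) = 1.5850 bits
- The more "peaked" or concentrated a distribution, the lower its entropy

Entropies:
  H(A) = 1.5173 bits
  H(B) = 1.5850 bits
  H(C) = 0.6139 bits

Ranking: B > A > C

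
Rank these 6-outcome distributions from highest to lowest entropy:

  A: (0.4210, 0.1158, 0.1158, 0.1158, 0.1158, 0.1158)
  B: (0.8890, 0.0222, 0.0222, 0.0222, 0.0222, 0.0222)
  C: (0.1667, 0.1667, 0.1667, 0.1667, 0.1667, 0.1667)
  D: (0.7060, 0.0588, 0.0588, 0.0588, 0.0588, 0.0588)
C > A > D > B

Key insight: Entropy is maximized by uniform distributions and minimized by concentrated distributions.

Entropies:
  H(A) = 2.3263 bits
  H(B) = 0.7607 bits
  H(C) = 2.5850 bits
  H(D) = 1.5565 bits

Ranking: C > A > D > B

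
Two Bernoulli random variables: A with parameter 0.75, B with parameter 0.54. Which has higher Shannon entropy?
B

For binary distributions, entropy is maximized at p=0.5 and decreases as p moves toward 0 or 1.

H(A) = H(0.75) = 0.8113 bits
H(B) = H(0.54) = 0.9954 bits

Distribution B (p=0.54) is closer to uniform (p=0.5), so it has higher entropy.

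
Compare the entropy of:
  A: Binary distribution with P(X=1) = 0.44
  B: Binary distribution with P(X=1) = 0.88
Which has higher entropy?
A

For binary distributions, entropy is maximized at p=0.5 and decreases as p moves toward 0 or 1.

H(A) = H(0.44) = 0.9896 bits
H(B) = H(0.88) = 0.5294 bits

Distribution A (p=0.44) is closer to uniform (p=0.5), so it has higher entropy.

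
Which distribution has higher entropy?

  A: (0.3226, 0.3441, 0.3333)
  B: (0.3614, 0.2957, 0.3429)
A

Both distributions are close to uniform, making this a harder comparison.

H(A) = 1.5845 bits
H(B) = 1.5799 bits

The distribution closer to uniform has higher entropy.
Answer: A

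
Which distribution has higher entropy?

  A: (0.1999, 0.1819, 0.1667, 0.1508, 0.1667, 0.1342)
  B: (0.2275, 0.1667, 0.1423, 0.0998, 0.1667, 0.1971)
A

Both distributions are close to uniform, making this a harder comparison.

H(A) = 2.5735 bits
H(B) = 2.5415 bits

The distribution closer to uniform has higher entropy.
Answer: A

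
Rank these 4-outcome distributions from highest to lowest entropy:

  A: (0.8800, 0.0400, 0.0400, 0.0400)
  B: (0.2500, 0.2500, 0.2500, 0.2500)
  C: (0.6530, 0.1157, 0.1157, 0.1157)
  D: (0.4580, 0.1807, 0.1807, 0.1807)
B > D > C > A

Key insight: Entropy is maximized by uniform distributions and minimized by concentrated distributions.

Entropies:
  H(A) = 0.7196 bits
  H(B) = 2.0000 bits
  H(C) = 1.4813 bits
  H(D) = 1.8540 bits

Ranking: B > D > C > A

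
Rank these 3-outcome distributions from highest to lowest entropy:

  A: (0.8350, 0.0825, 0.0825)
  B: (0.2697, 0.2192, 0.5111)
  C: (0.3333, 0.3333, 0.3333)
C > B > A

Key insight: Entropy is maximized by uniform distributions and minimized by concentrated distributions.

- Uniform distributions have maximum entropy log₂(3) = 1.5850 bits
- The more "peaked" or concentrated a distribution, the lower its entropy

Entropies:
  H(A) = 0.8111 bits
  H(B) = 1.4848 bits
  H(C) = 1.5850 bits

Ranking: C > B > A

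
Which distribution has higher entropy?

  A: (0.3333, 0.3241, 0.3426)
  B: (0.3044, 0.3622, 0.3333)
A

Both distributions are close to uniform, making this a harder comparison.

H(A) = 1.5846 bits
H(B) = 1.5813 bits

The distribution closer to uniform has higher entropy.
Answer: A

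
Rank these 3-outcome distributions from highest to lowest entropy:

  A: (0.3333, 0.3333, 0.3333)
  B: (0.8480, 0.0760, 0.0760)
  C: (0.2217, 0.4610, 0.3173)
A > C > B

Key insight: Entropy is maximized by uniform distributions and minimized by concentrated distributions.

- Uniform distributions have maximum entropy log₂(3) = 1.5850 bits
- The more "peaked" or concentrated a distribution, the lower its entropy

Entropies:
  H(A) = 1.5850 bits
  H(B) = 0.7668 bits
  H(C) = 1.5223 bits

Ranking: A > C > B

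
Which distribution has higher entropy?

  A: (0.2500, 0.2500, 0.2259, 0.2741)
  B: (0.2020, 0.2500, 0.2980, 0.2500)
A

Both distributions are close to uniform, making this a harder comparison.

H(A) = 1.9966 bits
H(B) = 1.9866 bits

The distribution closer to uniform has higher entropy.
Answer: A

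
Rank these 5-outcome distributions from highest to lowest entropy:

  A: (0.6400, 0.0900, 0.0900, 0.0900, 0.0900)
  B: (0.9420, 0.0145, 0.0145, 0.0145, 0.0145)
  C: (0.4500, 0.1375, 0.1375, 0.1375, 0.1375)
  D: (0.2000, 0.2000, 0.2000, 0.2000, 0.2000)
D > C > A > B

Key insight: Entropy is maximized by uniform distributions and minimized by concentrated distributions.

Entropies:
  H(A) = 1.6627 bits
  H(B) = 0.4355 bits
  H(C) = 2.0928 bits
  H(D) = 2.3219 bits

Ranking: D > C > A > B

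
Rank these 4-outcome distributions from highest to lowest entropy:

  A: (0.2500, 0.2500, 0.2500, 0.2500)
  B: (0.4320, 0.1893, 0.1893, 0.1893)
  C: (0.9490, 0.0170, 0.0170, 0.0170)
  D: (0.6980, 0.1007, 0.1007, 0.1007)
A > B > D > C

Key insight: Entropy is maximized by uniform distributions and minimized by concentrated distributions.

Entropies:
  H(A) = 2.0000 bits
  H(B) = 1.8869 bits
  H(C) = 0.3715 bits
  H(D) = 1.3624 bits

Ranking: A > B > D > C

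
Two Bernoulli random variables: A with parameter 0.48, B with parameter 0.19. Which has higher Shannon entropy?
A

For binary distributions, entropy is maximized at p=0.5 and decreases as p moves toward 0 or 1.

H(A) = H(0.48) = 0.9988 bits
H(B) = H(0.19) = 0.7015 bits

Distribution A (p=0.48) is closer to uniform (p=0.5), so it has higher entropy.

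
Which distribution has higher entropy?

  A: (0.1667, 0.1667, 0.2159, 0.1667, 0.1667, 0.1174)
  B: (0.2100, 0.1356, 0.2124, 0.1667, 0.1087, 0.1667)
A

Both distributions are close to uniform, making this a harder comparison.

H(A) = 2.5636 bits
H(B) = 2.5481 bits

The distribution closer to uniform has higher entropy.
Answer: A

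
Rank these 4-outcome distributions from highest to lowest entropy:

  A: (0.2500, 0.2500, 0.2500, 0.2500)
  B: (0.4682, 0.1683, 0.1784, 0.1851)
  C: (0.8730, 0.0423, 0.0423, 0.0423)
A > B > C

Key insight: Entropy is maximized by uniform distributions and minimized by concentrated distributions.

- Uniform distributions have maximum entropy log₂(4) = 2.0000 bits
- The more "peaked" or concentrated a distribution, the lower its entropy

Entropies:
  H(A) = 2.0000 bits
  H(B) = 1.8394 bits
  H(C) = 0.7504 bits

Ranking: A > B > C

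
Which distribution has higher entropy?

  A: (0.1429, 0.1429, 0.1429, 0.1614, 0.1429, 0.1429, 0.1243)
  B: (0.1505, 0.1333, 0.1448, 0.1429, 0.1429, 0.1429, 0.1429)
B

Both distributions are close to uniform, making this a harder comparison.

H(A) = 2.8039 bits
H(B) = 2.8066 bits

The distribution closer to uniform has higher entropy.
Answer: B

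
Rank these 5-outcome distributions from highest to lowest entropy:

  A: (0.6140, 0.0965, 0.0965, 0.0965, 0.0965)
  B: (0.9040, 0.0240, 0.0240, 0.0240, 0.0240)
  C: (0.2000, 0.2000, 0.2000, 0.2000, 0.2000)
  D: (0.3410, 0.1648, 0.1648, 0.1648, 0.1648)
C > D > A > B

Key insight: Entropy is maximized by uniform distributions and minimized by concentrated distributions.

Entropies:
  H(A) = 1.7342 bits
  H(B) = 0.6482 bits
  H(C) = 2.3219 bits
  H(D) = 2.2438 bits

Ranking: C > D > A > B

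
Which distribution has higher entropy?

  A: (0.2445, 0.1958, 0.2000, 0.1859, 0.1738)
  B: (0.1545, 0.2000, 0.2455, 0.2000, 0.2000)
A

Both distributions are close to uniform, making this a harder comparison.

H(A) = 2.3119 bits
H(B) = 2.3069 bits

The distribution closer to uniform has higher entropy.
Answer: A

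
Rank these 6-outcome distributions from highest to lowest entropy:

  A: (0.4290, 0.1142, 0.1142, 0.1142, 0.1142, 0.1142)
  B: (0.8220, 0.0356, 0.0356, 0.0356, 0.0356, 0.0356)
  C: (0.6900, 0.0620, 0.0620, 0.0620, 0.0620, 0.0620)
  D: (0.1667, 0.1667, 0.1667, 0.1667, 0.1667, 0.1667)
D > A > C > B

Key insight: Entropy is maximized by uniform distributions and minimized by concentrated distributions.

Entropies:
  H(A) = 2.3112 bits
  H(B) = 1.0890 bits
  H(C) = 1.6130 bits
  H(D) = 2.5850 bits

Ranking: D > A > C > B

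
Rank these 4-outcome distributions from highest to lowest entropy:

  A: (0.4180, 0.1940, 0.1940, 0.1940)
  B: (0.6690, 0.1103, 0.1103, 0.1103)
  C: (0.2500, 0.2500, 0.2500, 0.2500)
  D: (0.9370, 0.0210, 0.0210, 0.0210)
C > A > B > D

Key insight: Entropy is maximized by uniform distributions and minimized by concentrated distributions.

Entropies:
  H(A) = 1.9030 bits
  H(B) = 1.4406 bits
  H(C) = 2.0000 bits
  H(D) = 0.4391 bits

Ranking: C > A > B > D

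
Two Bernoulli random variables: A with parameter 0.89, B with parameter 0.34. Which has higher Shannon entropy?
B

For binary distributions, entropy is maximized at p=0.5 and decreases as p moves toward 0 or 1.

H(A) = H(0.89) = 0.4999 bits
H(B) = H(0.34) = 0.9248 bits

Distribution B (p=0.34) is closer to uniform (p=0.5), so it has higher entropy.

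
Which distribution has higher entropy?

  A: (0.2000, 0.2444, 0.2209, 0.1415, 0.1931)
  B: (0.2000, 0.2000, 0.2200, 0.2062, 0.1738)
B

Both distributions are close to uniform, making this a harder comparison.

H(A) = 2.2998 bits
H(B) = 2.3178 bits

The distribution closer to uniform has higher entropy.
Answer: B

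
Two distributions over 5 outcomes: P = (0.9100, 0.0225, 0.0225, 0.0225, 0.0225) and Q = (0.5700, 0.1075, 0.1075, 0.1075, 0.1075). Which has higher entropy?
Q

P is highly concentrated on one outcome (91%), making it nearly deterministic. Q spreads its mass more evenly (max 57%). The more spread-out distribution has higher entropy: H(P) ≈ 0.616 bits, H(Q) ≈ 1.846 bits.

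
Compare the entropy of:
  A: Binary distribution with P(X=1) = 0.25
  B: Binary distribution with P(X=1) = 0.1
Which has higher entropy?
A

For binary distributions, entropy is maximized at p=0.5 and decreases as p moves toward 0 or 1.

H(A) = H(0.25) = 0.8113 bits
H(B) = H(0.1) = 0.4690 bits

Distribution A (p=0.25) is closer to uniform (p=0.5), so it has higher entropy.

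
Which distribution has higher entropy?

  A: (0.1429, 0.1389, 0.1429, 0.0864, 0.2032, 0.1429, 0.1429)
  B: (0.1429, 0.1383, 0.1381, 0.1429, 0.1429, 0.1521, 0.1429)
B

Both distributions are close to uniform, making this a harder comparison.

H(A) = 2.7723 bits
H(B) = 2.8067 bits

The distribution closer to uniform has higher entropy.
Answer: B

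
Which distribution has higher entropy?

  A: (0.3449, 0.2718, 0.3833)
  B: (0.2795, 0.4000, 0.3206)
A

Both distributions are close to uniform, making this a harder comparison.

H(A) = 1.5708 bits
H(B) = 1.5689 bits

The distribution closer to uniform has higher entropy.
Answer: A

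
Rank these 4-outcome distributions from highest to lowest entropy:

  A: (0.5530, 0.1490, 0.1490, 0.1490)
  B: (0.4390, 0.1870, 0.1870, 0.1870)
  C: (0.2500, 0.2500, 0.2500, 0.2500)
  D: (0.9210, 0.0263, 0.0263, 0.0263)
C > B > A > D

Key insight: Entropy is maximized by uniform distributions and minimized by concentrated distributions.

Entropies:
  H(A) = 1.7004 bits
  H(B) = 1.8784 bits
  H(C) = 2.0000 bits
  H(D) = 0.5239 bits

Ranking: C > B > A > D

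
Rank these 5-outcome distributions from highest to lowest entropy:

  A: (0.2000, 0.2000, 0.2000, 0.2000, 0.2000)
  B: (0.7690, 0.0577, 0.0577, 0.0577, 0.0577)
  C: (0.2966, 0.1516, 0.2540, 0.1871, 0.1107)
A > C > B

Key insight: Entropy is maximized by uniform distributions and minimized by concentrated distributions.

- Uniform distributions have maximum entropy log₂(5) = 2.3219 bits
- The more "peaked" or concentrated a distribution, the lower its entropy

Entropies:
  H(A) = 2.3219 bits
  H(B) = 1.2418 bits
  H(C) = 2.2388 bits

Ranking: A > C > B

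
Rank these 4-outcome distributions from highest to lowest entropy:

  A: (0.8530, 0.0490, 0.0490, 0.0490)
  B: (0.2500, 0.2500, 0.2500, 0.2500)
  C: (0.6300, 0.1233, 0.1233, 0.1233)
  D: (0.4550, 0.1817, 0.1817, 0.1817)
B > D > C > A

Key insight: Entropy is maximized by uniform distributions and minimized by concentrated distributions.

Entropies:
  H(A) = 0.8353 bits
  H(B) = 2.0000 bits
  H(C) = 1.5371 bits
  H(D) = 1.8580 bits

Ranking: B > D > C > A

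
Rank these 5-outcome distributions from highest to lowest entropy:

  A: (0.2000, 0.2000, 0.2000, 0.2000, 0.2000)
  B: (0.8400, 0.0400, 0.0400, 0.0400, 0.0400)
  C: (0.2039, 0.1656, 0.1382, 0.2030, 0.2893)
A > C > B

Key insight: Entropy is maximized by uniform distributions and minimized by concentrated distributions.

- Uniform distributions have maximum entropy log₂(5) = 2.3219 bits
- The more "peaked" or concentrated a distribution, the lower its entropy

Entropies:
  H(A) = 2.3219 bits
  H(B) = 0.9543 bits
  H(C) = 2.2766 bits

Ranking: A > C > B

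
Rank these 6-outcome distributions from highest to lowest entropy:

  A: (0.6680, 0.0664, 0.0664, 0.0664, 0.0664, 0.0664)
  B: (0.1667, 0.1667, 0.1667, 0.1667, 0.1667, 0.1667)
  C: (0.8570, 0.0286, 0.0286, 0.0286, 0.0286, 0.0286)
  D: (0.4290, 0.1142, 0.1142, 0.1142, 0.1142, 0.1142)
B > D > A > C

Key insight: Entropy is maximized by uniform distributions and minimized by concentrated distributions.

Entropies:
  H(A) = 1.6878 bits
  H(B) = 2.5850 bits
  H(C) = 0.9241 bits
  H(D) = 2.3112 bits

Ranking: B > D > A > C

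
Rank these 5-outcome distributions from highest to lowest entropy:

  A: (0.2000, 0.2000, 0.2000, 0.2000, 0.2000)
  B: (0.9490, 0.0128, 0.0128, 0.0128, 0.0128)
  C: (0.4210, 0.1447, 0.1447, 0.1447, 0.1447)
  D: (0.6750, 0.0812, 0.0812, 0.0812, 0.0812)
A > C > D > B

Key insight: Entropy is maximized by uniform distributions and minimized by concentrated distributions.

Entropies:
  H(A) = 2.3219 bits
  H(B) = 0.3926 bits
  H(C) = 2.1399 bits
  H(D) = 1.5597 bits

Ranking: A > C > D > B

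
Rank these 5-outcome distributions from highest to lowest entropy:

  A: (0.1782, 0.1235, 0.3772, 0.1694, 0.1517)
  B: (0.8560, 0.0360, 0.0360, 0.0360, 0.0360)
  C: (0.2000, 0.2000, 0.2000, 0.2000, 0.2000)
C > A > B

Key insight: Entropy is maximized by uniform distributions and minimized by concentrated distributions.

- Uniform distributions have maximum entropy log₂(5) = 2.3219 bits
- The more "peaked" or concentrated a distribution, the lower its entropy

Entropies:
  H(A) = 2.1933 bits
  H(B) = 0.8826 bits
  H(C) = 2.3219 bits

Ranking: C > A > B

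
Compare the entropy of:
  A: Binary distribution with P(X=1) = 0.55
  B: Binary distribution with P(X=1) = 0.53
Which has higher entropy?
B

For binary distributions, entropy is maximized at p=0.5 and decreases as p moves toward 0 or 1.

H(A) = H(0.55) = 0.9928 bits
H(B) = H(0.53) = 0.9974 bits

Distribution B (p=0.53) is closer to uniform (p=0.5), so it has higher entropy.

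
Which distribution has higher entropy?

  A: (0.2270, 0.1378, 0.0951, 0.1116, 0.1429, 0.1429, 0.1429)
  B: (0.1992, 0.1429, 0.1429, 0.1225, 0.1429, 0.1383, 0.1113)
B

Both distributions are close to uniform, making this a harder comparison.

H(A) = 2.7585 bits
H(B) = 2.7853 bits

The distribution closer to uniform has higher entropy.
Answer: B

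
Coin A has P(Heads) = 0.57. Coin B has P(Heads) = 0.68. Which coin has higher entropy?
A

For binary distributions, entropy is maximized at p=0.5 and decreases as p moves toward 0 or 1.

H(A) = H(0.57) = 0.9858 bits
H(B) = H(0.68) = 0.9044 bits

Distribution A (p=0.57) is closer to uniform (p=0.5), so it has higher entropy.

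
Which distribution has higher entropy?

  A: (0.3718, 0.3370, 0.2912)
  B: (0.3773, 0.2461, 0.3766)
A

Both distributions are close to uniform, making this a harder comparison.

H(A) = 1.5778 bits
H(B) = 1.5589 bits

The distribution closer to uniform has higher entropy.
Answer: A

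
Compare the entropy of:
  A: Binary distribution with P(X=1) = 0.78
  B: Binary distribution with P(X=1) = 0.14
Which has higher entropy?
A

For binary distributions, entropy is maximized at p=0.5 and decreases as p moves toward 0 or 1.

H(A) = H(0.78) = 0.7602 bits
H(B) = H(0.14) = 0.5842 bits

Distribution A (p=0.78) is closer to uniform (p=0.5), so it has higher entropy.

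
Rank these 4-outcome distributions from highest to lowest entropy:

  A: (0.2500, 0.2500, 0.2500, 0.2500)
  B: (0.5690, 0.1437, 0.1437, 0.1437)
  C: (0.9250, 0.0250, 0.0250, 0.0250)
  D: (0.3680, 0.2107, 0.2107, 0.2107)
A > D > B > C

Key insight: Entropy is maximized by uniform distributions and minimized by concentrated distributions.

Entropies:
  H(A) = 2.0000 bits
  H(B) = 1.6693 bits
  H(C) = 0.5032 bits
  H(D) = 1.9508 bits

Ranking: A > D > B > C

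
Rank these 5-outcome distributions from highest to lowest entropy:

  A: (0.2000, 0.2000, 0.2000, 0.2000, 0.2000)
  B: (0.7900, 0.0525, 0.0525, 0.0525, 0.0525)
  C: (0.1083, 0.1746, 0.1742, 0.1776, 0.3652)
A > C > B

Key insight: Entropy is maximized by uniform distributions and minimized by concentrated distributions.

- Uniform distributions have maximum entropy log₂(5) = 2.3219 bits
- The more "peaked" or concentrated a distribution, the lower its entropy

Entropies:
  H(A) = 2.3219 bits
  H(B) = 1.1615 bits
  H(C) = 2.1998 bits

Ranking: A > C > B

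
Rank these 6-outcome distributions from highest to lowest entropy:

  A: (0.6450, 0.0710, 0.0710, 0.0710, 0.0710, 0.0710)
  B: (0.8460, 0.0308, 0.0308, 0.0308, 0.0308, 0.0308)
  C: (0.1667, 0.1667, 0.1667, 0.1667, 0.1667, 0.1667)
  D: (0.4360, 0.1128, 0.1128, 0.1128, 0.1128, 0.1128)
C > D > A > B

Key insight: Entropy is maximized by uniform distributions and minimized by concentrated distributions.

Entropies:
  H(A) = 1.7627 bits
  H(B) = 0.9773 bits
  H(C) = 2.5850 bits
  H(D) = 2.2977 bits

Ranking: C > D > A > B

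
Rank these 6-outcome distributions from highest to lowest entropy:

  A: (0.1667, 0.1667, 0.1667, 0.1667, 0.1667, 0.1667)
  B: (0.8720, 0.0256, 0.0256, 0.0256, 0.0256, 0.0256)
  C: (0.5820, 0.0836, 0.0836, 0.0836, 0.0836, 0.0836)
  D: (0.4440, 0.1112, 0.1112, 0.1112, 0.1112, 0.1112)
A > D > C > B

Key insight: Entropy is maximized by uniform distributions and minimized by concentrated distributions.

Entropies:
  H(A) = 2.5850 bits
  H(B) = 0.8491 bits
  H(C) = 1.9511 bits
  H(D) = 2.2819 bits

Ranking: A > D > C > B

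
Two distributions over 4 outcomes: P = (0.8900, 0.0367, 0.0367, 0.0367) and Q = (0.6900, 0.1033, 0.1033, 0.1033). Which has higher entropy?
Q

P is highly concentrated on one outcome (89%), making it nearly deterministic. Q spreads its mass more evenly (max 69%). The more spread-out distribution has higher entropy: H(P) ≈ 0.674 bits, H(Q) ≈ 1.385 bits.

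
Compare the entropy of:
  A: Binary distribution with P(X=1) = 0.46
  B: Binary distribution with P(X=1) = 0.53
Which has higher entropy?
B

For binary distributions, entropy is maximized at p=0.5 and decreases as p moves toward 0 or 1.

H(A) = H(0.46) = 0.9954 bits
H(B) = H(0.53) = 0.9974 bits

Distribution B (p=0.53) is closer to uniform (p=0.5), so it has higher entropy.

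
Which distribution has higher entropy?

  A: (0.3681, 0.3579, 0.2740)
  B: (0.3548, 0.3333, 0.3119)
B

Both distributions are close to uniform, making this a harder comparison.

H(A) = 1.5730 bits
H(B) = 1.5830 bits

The distribution closer to uniform has higher entropy.
Answer: B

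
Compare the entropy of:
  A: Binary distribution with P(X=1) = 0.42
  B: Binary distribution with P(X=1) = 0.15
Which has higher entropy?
A

For binary distributions, entropy is maximized at p=0.5 and decreases as p moves toward 0 or 1.

H(A) = H(0.42) = 0.9815 bits
H(B) = H(0.15) = 0.6098 bits

Distribution A (p=0.42) is closer to uniform (p=0.5), so it has higher entropy.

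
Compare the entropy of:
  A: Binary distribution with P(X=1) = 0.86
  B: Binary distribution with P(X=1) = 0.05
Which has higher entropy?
A

For binary distributions, entropy is maximized at p=0.5 and decreases as p moves toward 0 or 1.

H(A) = H(0.86) = 0.5842 bits
H(B) = H(0.05) = 0.2864 bits

Distribution A (p=0.86) is closer to uniform (p=0.5), so it has higher entropy.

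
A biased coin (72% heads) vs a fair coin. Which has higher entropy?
Fair coin

The fair coin is uniform (p=0.5), maximizing binary entropy at 1 bit. The biased coin has H(0.72) ≈ 0.855 bits — its outcome is more predictable, so its entropy is lower.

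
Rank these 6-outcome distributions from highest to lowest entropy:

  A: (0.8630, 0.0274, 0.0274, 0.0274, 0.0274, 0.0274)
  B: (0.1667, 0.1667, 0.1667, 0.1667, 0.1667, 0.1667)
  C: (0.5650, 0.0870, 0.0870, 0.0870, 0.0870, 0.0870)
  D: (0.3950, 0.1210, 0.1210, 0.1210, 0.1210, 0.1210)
B > D > C > A

Key insight: Entropy is maximized by uniform distributions and minimized by concentrated distributions.

Entropies:
  H(A) = 0.8944 bits
  H(B) = 2.5850 bits
  H(C) = 1.9978 bits
  H(D) = 2.3727 bits

Ranking: B > D > C > A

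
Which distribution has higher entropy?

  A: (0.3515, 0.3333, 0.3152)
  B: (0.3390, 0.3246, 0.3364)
B

Both distributions are close to uniform, making this a harder comparison.

H(A) = 1.5835 bits
H(B) = 1.5847 bits

The distribution closer to uniform has higher entropy.
Answer: B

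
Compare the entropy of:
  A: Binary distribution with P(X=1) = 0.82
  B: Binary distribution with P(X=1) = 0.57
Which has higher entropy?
B

For binary distributions, entropy is maximized at p=0.5 and decreases as p moves toward 0 or 1.

H(A) = H(0.82) = 0.6801 bits
H(B) = H(0.57) = 0.9858 bits

Distribution B (p=0.57) is closer to uniform (p=0.5), so it has higher entropy.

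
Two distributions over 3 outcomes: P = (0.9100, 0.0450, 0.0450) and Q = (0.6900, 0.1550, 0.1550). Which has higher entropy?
Q

P is highly concentrated on one outcome (91%), making it nearly deterministic. Q spreads its mass more evenly (max 69%). The more spread-out distribution has higher entropy: H(P) ≈ 0.526 bits, H(Q) ≈ 1.203 bits.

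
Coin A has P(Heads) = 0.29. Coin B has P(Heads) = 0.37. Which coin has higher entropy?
B

For binary distributions, entropy is maximized at p=0.5 and decreases as p moves toward 0 or 1.

H(A) = H(0.29) = 0.8687 bits
H(B) = H(0.37) = 0.9507 bits

Distribution B (p=0.37) is closer to uniform (p=0.5), so it has higher entropy.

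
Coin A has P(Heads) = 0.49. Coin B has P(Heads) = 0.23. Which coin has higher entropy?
A

For binary distributions, entropy is maximized at p=0.5 and decreases as p moves toward 0 or 1.

H(A) = H(0.49) = 0.9997 bits
H(B) = H(0.23) = 0.7780 bits

Distribution A (p=0.49) is closer to uniform (p=0.5), so it has higher entropy.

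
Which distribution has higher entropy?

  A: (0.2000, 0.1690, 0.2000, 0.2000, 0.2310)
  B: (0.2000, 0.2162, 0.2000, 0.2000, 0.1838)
B

Both distributions are close to uniform, making this a harder comparison.

H(A) = 2.3150 bits
H(B) = 2.3200 bits

The distribution closer to uniform has higher entropy.
Answer: B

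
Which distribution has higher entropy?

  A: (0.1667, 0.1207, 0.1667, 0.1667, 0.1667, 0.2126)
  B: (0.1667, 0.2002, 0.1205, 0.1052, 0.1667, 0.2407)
A

Both distributions are close to uniform, making this a harder comparison.

H(A) = 2.5664 bits
H(B) = 2.5305 bits

The distribution closer to uniform has higher entropy.
Answer: A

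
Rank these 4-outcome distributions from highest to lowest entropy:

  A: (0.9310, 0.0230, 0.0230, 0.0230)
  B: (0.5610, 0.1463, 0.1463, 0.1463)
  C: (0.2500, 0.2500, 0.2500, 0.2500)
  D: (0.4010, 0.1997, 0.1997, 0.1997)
C > D > B > A

Key insight: Entropy is maximized by uniform distributions and minimized by concentrated distributions.

Entropies:
  H(A) = 0.4715 bits
  H(B) = 1.6850 bits
  H(C) = 2.0000 bits
  H(D) = 1.9209 bits

Ranking: C > D > B > A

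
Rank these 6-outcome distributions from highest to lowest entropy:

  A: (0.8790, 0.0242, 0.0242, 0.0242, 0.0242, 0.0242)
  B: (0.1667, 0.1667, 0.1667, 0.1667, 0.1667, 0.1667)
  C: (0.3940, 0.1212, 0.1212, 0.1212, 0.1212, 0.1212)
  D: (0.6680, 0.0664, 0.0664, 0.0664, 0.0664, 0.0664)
B > C > D > A

Key insight: Entropy is maximized by uniform distributions and minimized by concentrated distributions.

Entropies:
  H(A) = 0.8132 bits
  H(B) = 2.5850 bits
  H(C) = 2.3744 bits
  H(D) = 1.6878 bits

Ranking: B > C > D > A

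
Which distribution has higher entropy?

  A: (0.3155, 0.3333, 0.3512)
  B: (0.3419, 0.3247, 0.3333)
B

Both distributions are close to uniform, making this a harder comparison.

H(A) = 1.5836 bits
H(B) = 1.5846 bits

The distribution closer to uniform has higher entropy.
Answer: B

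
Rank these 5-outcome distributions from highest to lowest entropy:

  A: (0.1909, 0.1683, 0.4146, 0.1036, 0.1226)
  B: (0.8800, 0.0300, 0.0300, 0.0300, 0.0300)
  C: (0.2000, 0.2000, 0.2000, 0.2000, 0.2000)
C > A > B

Key insight: Entropy is maximized by uniform distributions and minimized by concentrated distributions.

- Uniform distributions have maximum entropy log₂(5) = 2.3219 bits
- The more "peaked" or concentrated a distribution, the lower its entropy

Entropies:
  H(A) = 2.1254 bits
  H(B) = 0.7694 bits
  H(C) = 2.3219 bits

Ranking: C > A > B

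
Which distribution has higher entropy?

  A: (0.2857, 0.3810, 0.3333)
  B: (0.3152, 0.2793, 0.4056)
A

Both distributions are close to uniform, making this a harder comparison.

H(A) = 1.5751 bits
H(B) = 1.5670 bits

The distribution closer to uniform has higher entropy.
Answer: A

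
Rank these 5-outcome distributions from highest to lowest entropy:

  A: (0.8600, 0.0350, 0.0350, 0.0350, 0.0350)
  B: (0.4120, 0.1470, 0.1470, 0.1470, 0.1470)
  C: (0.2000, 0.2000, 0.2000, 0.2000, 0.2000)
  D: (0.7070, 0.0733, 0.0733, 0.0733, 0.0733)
C > B > D > A

Key insight: Entropy is maximized by uniform distributions and minimized by concentrated distributions.

Entropies:
  H(A) = 0.8642 bits
  H(B) = 2.1535 bits
  H(C) = 2.3219 bits
  H(D) = 1.4586 bits

Ranking: C > B > D > A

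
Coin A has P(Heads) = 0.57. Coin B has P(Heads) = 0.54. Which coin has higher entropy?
B

For binary distributions, entropy is maximized at p=0.5 and decreases as p moves toward 0 or 1.

H(A) = H(0.57) = 0.9858 bits
H(B) = H(0.54) = 0.9954 bits

Distribution B (p=0.54) is closer to uniform (p=0.5), so it has higher entropy.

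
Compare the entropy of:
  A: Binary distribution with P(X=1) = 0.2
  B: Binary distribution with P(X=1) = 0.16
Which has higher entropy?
A

For binary distributions, entropy is maximized at p=0.5 and decreases as p moves toward 0 or 1.

H(A) = H(0.2) = 0.7219 bits
H(B) = H(0.16) = 0.6343 bits

Distribution A (p=0.2) is closer to uniform (p=0.5), so it has higher entropy.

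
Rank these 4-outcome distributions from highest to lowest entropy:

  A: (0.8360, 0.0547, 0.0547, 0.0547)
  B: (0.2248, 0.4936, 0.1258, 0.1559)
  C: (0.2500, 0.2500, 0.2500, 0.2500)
C > B > A

Key insight: Entropy is maximized by uniform distributions and minimized by concentrated distributions.

- Uniform distributions have maximum entropy log₂(4) = 2.0000 bits
- The more "peaked" or concentrated a distribution, the lower its entropy

Entropies:
  H(A) = 0.9037 bits
  H(B) = 1.7810 bits
  H(C) = 2.0000 bits

Ranking: C > B > A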